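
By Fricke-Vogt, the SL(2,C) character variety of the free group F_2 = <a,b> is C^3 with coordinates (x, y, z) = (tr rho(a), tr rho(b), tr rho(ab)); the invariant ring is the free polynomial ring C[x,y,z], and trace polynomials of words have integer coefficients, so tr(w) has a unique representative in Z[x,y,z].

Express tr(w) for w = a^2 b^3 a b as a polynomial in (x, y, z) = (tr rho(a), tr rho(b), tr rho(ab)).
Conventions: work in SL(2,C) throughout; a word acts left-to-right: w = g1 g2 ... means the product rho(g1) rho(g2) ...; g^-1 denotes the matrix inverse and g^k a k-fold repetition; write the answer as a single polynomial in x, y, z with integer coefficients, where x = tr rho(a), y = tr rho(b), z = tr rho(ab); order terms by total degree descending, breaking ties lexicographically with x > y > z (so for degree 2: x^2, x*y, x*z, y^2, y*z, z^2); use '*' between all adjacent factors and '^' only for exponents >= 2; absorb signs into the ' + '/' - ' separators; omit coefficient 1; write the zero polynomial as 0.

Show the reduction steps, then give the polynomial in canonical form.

trace(a b a b) = trace(b a) * trace(b a) - trace(1) = z^2 - 2
trace(a b a) = trace(a) * trace(b a) - trace(b) = x*z - y
reduce: trace(b a b a b) = trace(b) * trace(a b a b) - trace(a b a) = y*z^2 - x*z - y
reduce: trace(b^3 a b a) = trace(b) * trace(b a b a b) - trace(b a b a) = y^2*z^2 - x*y*z - y^2 - z^2 + 2
trace(b a b) = trace(b) * trace(a b) - trace(a) = y*z - x
so trace(b a b^2) = trace(b) * trace(b a b) - trace(b a) = y^2*z - x*y - z
trace(b^3 a b) = trace(b) * trace(b a b^2) - trace(b a b) = y^3*z - x*y^2 - 2*y*z + x
trace(a^2 b^3 a b) = trace(a) * trace(b^3 a b a) - trace(b^3 a b) = x*y^2*z^2 - x^2*y*z - y^3*z - x*z^2 + 2*y*z + x

x*y^2*z^2 - x^2*y*z - y^3*z - x*z^2 + 2*y*z + x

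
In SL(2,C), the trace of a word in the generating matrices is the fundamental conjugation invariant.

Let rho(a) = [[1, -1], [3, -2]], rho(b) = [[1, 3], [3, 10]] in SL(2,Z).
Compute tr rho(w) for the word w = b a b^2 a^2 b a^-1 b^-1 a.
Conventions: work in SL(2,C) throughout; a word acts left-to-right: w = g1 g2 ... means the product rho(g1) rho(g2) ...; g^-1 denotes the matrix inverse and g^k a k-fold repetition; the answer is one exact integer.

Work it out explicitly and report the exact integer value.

-41470

rho(b) = [[1, 3], [3, 10]]
... * rho(a) = [[1, -1], [3, -2]]  ->  [[10, -7], [33, -23]]
... * rho(b) = [[1, 3], [3, 10]]  ->  [[-11, -40], [-36, -131]]
... * rho(b) = [[1, 3], [3, 10]]  ->  [[-131, -433], [-429, -1418]]
... * rho(a) = [[1, -1], [3, -2]]  ->  [[-1430, 997], [-4683, 3265]]
... * rho(a) = [[1, -1], [3, -2]]  ->  [[1561, -564], [5112, -1847]]
... * rho(b) = [[1, 3], [3, 10]]  ->  [[-131, -957], [-429, -3134]]
... * rho(a^-1) = [[-2, 1], [-3, 1]]  ->  [[3133, -1088], [10260, -3563]]
... * rho(b^-1) = [[10, -3], [-3, 1]]  ->  [[34594, -10487], [113289, -34343]]
... * rho(a) = [[1, -1], [3, -2]]  ->  [[3133, -13620], [10260, -44603]]
tr = 3133 + -44603 = -41470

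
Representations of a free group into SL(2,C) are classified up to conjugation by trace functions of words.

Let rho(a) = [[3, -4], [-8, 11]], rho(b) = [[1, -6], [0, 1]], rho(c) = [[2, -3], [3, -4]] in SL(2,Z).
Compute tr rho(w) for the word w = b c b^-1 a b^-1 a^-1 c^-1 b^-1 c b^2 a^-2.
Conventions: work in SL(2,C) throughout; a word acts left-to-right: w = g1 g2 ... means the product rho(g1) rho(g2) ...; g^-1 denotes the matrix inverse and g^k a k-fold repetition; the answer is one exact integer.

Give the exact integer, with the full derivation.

rho(b) = [[1, -6], [0, 1]]
... * rho(c) = [[2, -3], [3, -4]]  ->  [[-16, 21], [3, -4]]
... * rho(b^-1) = [[1, 6], [0, 1]]  ->  [[-16, -75], [3, 14]]
... * rho(a) = [[3, -4], [-8, 11]]  ->  [[552, -761], [-103, 142]]
... * rho(b^-1) = [[1, 6], [0, 1]]  ->  [[552, 2551], [-103, -476]]
... * rho(a^-1) = [[11, 4], [8, 3]]  ->  [[26480, 9861], [-4941, -1840]]
... * rho(c^-1) = [[-4, 3], [-3, 2]]  ->  [[-135503, 99162], [25284, -18503]]
... * rho(b^-1) = [[1, 6], [0, 1]]  ->  [[-135503, -713856], [25284, 133201]]
... * rho(c) = [[2, -3], [3, -4]]  ->  [[-2412574, 3261933], [450171, -608656]]
... * rho(b) = [[1, -6], [0, 1]]  ->  [[-2412574, 17737377], [450171, -3309682]]
... * rho(b) = [[1, -6], [0, 1]]  ->  [[-2412574, 32212821], [450171, -6010708]]
... * rho(a^-1) = [[11, 4], [8, 3]]  ->  [[231164254, 86988167], [-43133783, -16231440]]
... * rho(a^-1) = [[11, 4], [8, 3]]  ->  [[3238712130, 1185621517], [-604323133, -221229452]]
tr = 3238712130 + -221229452 = 3017482678

3017482678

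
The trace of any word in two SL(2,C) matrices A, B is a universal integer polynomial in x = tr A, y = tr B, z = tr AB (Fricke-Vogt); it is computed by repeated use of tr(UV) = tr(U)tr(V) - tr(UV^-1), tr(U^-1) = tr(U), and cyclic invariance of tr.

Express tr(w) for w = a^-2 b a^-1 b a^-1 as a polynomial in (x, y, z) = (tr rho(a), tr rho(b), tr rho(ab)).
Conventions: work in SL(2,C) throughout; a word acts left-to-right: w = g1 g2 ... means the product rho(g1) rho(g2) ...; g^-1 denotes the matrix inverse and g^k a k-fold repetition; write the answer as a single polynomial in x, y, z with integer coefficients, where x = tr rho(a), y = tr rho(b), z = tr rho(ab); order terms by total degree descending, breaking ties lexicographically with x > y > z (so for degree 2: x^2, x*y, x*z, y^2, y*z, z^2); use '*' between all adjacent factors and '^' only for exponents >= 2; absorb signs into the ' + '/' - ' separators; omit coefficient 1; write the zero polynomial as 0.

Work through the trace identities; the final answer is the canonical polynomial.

trace(b^2) = trace(b) trace(b) - trace(1)   [square of b] = y^2 - 2
trace(b^2 a) = trace(b) trace(a b) - trace(a)   [square of b] = y*z - x
trace(b a^-1 b) = trace(b^2) trace(a) - trace(b^2 a)   [inverse elimination on a] = x*y^2 - y*z - x
use: trace(b a b a) = trace(a b) trace(a b) - trace(1)   [split at a repeated a] = z^2 - 2
apply: trace(b a^-1 b a) = trace(b a b) trace(a) - trace(b a b a)   [inverse elimination on a] = x*y*z - x^2 - z^2 + 2
apply: trace(b a^-1 b a^-1) = trace(b a^-1 b) trace(a) - trace(b a^-1 b a)   [inverse elimination on a] = x^2*y^2 - 2*x*y*z + z^2 - 2
trace(a^-1 b a^-1 b a^-1) = trace(b a^-1 b a^-1) trace(a) - trace(b a^-1 b)   [inverse elimination on a] = x^3*y^2 - 2*x^2*y*z - x*y^2 + x*z^2 + y*z - x
trace(a^-2 b a^-1 b a^-1) = trace(a^-1 b a^-1 b a^-1) trace(a) - trace(a^-1 b a^-1 b)   [inverse elimination on a] = x^4*y^2 - 2*x^3*y*z - 2*x^2*y^2 + x^2*z^2 + 3*x*y*z - x^2 - z^2 + 2

x^4*y^2 - 2*x^3*y*z - 2*x^2*y^2 + x^2*z^2 + 3*x*y*z - x^2 - z^2 + 2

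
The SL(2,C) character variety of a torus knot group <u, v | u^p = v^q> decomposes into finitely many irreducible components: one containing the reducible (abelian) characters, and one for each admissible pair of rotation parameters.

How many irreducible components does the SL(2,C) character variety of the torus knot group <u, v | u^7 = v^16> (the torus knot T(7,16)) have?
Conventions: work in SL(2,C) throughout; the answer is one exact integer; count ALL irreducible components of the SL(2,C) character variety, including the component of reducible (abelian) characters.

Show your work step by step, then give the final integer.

46

In the torus knot group T(7,16), u^7 = v^16 is central, so an irreducible representation sends it to +I or -I (Schur).
On an irreducible component, tr(u) is locked at 2*cos(pi*alpha/7) for some alpha in 1..6, and tr(v) at 2*cos(pi*beta/16) for some beta in 1..15.
Consistency of u^7 = (-1)^alpha I with v^16 = (-1)^beta I forces alpha = beta (mod 2).
Counting: 3 odd alphas x 8 odd betas + 3 even alphas x 7 even betas = 24 + 21 = 45.
components with irreducible characters: 45; plus the single component of reducible (abelian) characters: total 46.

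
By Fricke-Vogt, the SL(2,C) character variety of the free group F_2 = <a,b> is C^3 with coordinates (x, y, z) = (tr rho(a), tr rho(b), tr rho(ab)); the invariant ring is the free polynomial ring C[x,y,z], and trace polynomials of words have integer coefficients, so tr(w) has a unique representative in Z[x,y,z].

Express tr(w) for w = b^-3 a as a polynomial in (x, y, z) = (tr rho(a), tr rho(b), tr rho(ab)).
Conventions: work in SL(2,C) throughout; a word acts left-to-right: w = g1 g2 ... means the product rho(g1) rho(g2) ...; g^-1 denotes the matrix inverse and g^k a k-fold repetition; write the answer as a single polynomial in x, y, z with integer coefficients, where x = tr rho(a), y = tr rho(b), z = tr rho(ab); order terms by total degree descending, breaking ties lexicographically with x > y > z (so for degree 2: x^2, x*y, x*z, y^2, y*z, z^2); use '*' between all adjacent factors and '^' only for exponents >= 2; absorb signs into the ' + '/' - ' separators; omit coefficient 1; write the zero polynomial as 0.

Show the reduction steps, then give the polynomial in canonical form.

tr(b^-1 a) = tr(a) tr(b) - tr(a b)   [inverse elimination on b] = x*y - z
next, tr(b^-1 a b^-1) = tr(b^-1 a) tr(b) - tr(b^-1 a b)   [inverse elimination on b] = x*y^2 - y*z - x
tr(b^-3 a) = tr(b^-1 a b^-1) tr(b) - tr(b^-1 a)   [inverse elimination on b] = x*y^3 - y^2*z - 2*x*y + z

x*y^3 - y^2*z - 2*x*y + z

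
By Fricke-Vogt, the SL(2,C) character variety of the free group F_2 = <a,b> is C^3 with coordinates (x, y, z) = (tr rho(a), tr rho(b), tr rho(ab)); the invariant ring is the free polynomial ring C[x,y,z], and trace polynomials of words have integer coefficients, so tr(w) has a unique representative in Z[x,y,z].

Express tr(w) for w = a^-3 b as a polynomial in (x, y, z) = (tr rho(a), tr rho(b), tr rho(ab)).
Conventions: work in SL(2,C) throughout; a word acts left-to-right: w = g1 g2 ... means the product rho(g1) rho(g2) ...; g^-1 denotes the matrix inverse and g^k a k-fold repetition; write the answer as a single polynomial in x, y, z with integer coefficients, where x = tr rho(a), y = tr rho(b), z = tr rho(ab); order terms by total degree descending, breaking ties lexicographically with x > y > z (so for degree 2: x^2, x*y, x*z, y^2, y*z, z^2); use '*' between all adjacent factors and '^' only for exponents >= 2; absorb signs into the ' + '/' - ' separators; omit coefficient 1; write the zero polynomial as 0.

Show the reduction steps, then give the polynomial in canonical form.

x^3*y - x^2*z - 2*x*y + z

tr(a^-1 b) = tr(b) tr(a) - tr(b a) = x*y - z
tr(a^-1 b a^-1) = tr(a^-1 b) tr(a) - tr(a^-1 b a) = x^2*y - x*z - y
tr(a^-3 b) = tr(a^-1 b a^-1) tr(a) - tr(a^-1 b) = x^3*y - x^2*z - 2*x*y + z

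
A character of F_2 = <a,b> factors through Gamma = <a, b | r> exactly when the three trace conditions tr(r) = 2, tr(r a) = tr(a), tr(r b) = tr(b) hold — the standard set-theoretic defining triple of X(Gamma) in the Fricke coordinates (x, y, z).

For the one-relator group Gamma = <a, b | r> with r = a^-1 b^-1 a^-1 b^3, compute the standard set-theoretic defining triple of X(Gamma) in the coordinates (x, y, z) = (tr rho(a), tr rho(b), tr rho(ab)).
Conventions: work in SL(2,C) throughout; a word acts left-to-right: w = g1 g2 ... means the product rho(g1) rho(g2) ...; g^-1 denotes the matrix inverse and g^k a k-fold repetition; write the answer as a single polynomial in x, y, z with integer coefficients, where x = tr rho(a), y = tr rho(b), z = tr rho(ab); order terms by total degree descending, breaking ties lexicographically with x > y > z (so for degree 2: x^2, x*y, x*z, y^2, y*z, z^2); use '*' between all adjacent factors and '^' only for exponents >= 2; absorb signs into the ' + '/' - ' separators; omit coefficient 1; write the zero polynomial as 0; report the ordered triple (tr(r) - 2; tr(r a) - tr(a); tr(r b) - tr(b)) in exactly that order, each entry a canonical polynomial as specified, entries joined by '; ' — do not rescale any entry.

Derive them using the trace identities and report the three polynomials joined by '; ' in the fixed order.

x*y^3*z - y^4 - y^2*z^2 - 2*x*y*z + 4*y^2 + z^2 - 4; x*y^2 - y*z - 2*x; x*y^4*z - y^5 - y^3*z^2 - 3*x*y^2*z + 5*y^3 + 2*y*z^2 + x*z - 6*y

reduce: tr(b^2) = tr(b)*tr(b) - tr(1)  (reduce the b square) = y^2 - 2
so tr(b^3) = tr(b)*tr(b^2) - tr(b)  (reduce the b square) = y^3 - 3*y
tr(b a b) = tr(b)*tr(a b) - tr(a)  (reduce the b square) = y*z - x
reduce: tr(b^3 a) = tr(b)*tr(b a b) - tr(b a)  (reduce the b square) = y^2*z - x*y - z
so tr(b^3 a^-1) = tr(b^3)*tr(a) - tr(b^3 a)  (eliminate a^-1) = x*y^3 - y^2*z - 2*x*y + z
tr(a^-1 b^3 a^-1) = tr(b^3 a^-1)*tr(a) - tr(b^3)  (eliminate a^-1) = x^2*y^3 - x*y^2*z - 2*x^2*y - y^3 + x*z + 3*y
tr(b^4) = tr(b)*tr(b^3) - tr(b^2)  (reduce the b square) = y^4 - 4*y^2 + 2
so tr(b^4 a) = tr(b)*tr(b a b^2) - tr(b a b)  (reduce the b square) = y^3*z - x*y^2 - 2*y*z + x
so tr(b a^-1 b^3) = tr(b^4)*tr(a) - tr(b^4 a)  (eliminate a^-1) = x*y^4 - y^3*z - 3*x*y^2 + 2*y*z + x
so tr(a b a b) = tr(a b)*tr(a b) - tr(1)  (split on a) = z^2 - 2
tr(a b a) = tr(a)*tr(b a) - tr(b)  (reduce the a square) = x*z - y
so tr(b a b a b) = tr(b)*tr(a b a b) - tr(a b a)  (reduce the b square) = y*z^2 - x*z - y
reduce: tr(b^3 a b a) = tr(b)*tr(b a b a b) - tr(b a b a)  (reduce the b square) = y^2*z^2 - x*y*z - y^2 - z^2 + 2
so tr(b a^-1 b^3 a) = tr(b^3 a b)*tr(a) - tr(b^3 a b a)  (eliminate a^-1) = x*y^3*z - x^2*y^2 - y^2*z^2 - x*y*z + x^2 + y^2 + z^2 - 2
tr(a^-1 b^3 a^-1 b) = tr(b a^-1 b^3)*tr(a) - tr(b a^-1 b^3 a)  (eliminate a^-1) = x^2*y^4 - 2*x*y^3*z - 2*x^2*y^2 + y^2*z^2 + 3*x*y*z - y^2 - z^2 + 2
tr(a^-1 b^-1 a^-1 b^3) = tr(a^-1 b^3 a^-1)*tr(b) - tr(a^-1 b^3 a^-1 b)  (eliminate b^-1) = x*y^3*z - y^4 - y^2*z^2 - 2*x*y*z + 4*y^2 + z^2 - 2
tr(a^-1 b^2) = tr(b^2)*tr(a) - tr(b^2 a) = x*y^2 - y*z - x
tr(b^4 a b) = tr(b)*tr(b^2 a b^2) - tr(b^2 a b) = y^4*z - x*y^3 - 3*y^2*z + 2*x*y + z
tr(b^4 a b a) = tr(b)*tr(b a b a b^2) - tr(b a b a b) = y^3*z^2 - x*y^2*z - y^3 - 2*y*z^2 + x*z + 3*y
so tr(a^-1 b^4 a b) = tr(b^4 a b)*tr(a) - tr(b^4 a b a) = x*y^4*z - x^2*y^3 - y^3*z^2 - 2*x*y^2*z + 2*x^2*y + y^3 + 2*y*z^2 - 3*y
reduce: tr(b^-1 a^-1 b^4 a) = tr(a^-1 b^4 a)*tr(b) - tr(a^-1 b^4 a b) = -x*y^4*z + x^2*y^3 + y^5 + y^3*z^2 + 2*x*y^2*z - 2*x^2*y - 5*y^3 - 2*y*z^2 + 5*y
tr(a^-1 b^-1 a^-1 b^4) = tr(b^-1 a^-1 b^4)*tr(a) - tr(b^-1 a^-1 b^4 a) = x*y^4*z - y^5 - y^3*z^2 - 3*x*y^2*z + 5*y^3 + 2*y*z^2 + x*z - 5*y
assemble the triple (tr(r) - 2; tr(r a) - x; tr(r b) - y)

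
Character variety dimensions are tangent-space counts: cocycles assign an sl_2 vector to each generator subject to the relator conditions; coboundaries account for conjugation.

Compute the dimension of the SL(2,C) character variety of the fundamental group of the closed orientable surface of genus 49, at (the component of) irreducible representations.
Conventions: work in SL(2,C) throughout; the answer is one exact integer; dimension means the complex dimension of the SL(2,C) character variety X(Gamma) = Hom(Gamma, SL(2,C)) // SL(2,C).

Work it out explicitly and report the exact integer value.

pi_1 of the closed genus-49 surface has 98 generators bound by the single product-of-commutators relator.
Unconstrained cocycle data is one sl_2 vector per generator (294 dimensions), cut by the relator condition d_2(z) = 0.
d_2 is surjective at irreducible rho (its cokernel H^2 is dual to H^0 = 0), so dim Z^1 = 294 - 3 = 291.
dim B^1 = 3 (coboundaries, injective at irreducible rho).
Hence dim X = 291 - 3 = 288.

288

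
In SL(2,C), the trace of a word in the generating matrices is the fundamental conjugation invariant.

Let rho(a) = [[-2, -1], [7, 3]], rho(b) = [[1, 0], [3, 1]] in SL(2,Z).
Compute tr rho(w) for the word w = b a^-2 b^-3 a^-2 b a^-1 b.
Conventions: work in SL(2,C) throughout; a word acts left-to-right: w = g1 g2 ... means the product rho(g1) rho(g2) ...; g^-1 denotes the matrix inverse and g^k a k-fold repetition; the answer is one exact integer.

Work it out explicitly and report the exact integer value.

-179

rho(b) = [[1, 0], [3, 1]]
... * rho(a^-1) = [[3, 1], [-7, -2]]  ->  [[3, 1], [2, 1]]
... * rho(a^-1) = [[3, 1], [-7, -2]]  ->  [[2, 1], [-1, 0]]
... * rho(b^-1) = [[1, 0], [-3, 1]]  ->  [[-1, 1], [-1, 0]]
... * rho(b^-1) = [[1, 0], [-3, 1]]  ->  [[-4, 1], [-1, 0]]
... * rho(b^-1) = [[1, 0], [-3, 1]]  ->  [[-7, 1], [-1, 0]]
... * rho(a^-1) = [[3, 1], [-7, -2]]  ->  [[-28, -9], [-3, -1]]
... * rho(a^-1) = [[3, 1], [-7, -2]]  ->  [[-21, -10], [-2, -1]]
... * rho(b) = [[1, 0], [3, 1]]  ->  [[-51, -10], [-5, -1]]
... * rho(a^-1) = [[3, 1], [-7, -2]]  ->  [[-83, -31], [-8, -3]]
... * rho(b) = [[1, 0], [3, 1]]  ->  [[-176, -31], [-17, -3]]
tr = -176 + -3 = -179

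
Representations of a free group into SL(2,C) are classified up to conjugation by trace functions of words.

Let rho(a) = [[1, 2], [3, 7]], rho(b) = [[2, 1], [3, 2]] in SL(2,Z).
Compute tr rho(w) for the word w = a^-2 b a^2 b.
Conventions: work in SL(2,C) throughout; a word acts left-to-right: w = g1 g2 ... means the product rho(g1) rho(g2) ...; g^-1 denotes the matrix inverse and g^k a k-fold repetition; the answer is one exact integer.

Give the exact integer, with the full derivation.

6350

rho(a^-1) = [[7, -2], [-3, 1]]
... * rho(a^-1) = [[7, -2], [-3, 1]]  ->  [[55, -16], [-24, 7]]
... * rho(b) = [[2, 1], [3, 2]]  ->  [[62, 23], [-27, -10]]
... * rho(a) = [[1, 2], [3, 7]]  ->  [[131, 285], [-57, -124]]
... * rho(a) = [[1, 2], [3, 7]]  ->  [[986, 2257], [-429, -982]]
... * rho(b) = [[2, 1], [3, 2]]  ->  [[8743, 5500], [-3804, -2393]]
tr = 8743 + -2393 = 6350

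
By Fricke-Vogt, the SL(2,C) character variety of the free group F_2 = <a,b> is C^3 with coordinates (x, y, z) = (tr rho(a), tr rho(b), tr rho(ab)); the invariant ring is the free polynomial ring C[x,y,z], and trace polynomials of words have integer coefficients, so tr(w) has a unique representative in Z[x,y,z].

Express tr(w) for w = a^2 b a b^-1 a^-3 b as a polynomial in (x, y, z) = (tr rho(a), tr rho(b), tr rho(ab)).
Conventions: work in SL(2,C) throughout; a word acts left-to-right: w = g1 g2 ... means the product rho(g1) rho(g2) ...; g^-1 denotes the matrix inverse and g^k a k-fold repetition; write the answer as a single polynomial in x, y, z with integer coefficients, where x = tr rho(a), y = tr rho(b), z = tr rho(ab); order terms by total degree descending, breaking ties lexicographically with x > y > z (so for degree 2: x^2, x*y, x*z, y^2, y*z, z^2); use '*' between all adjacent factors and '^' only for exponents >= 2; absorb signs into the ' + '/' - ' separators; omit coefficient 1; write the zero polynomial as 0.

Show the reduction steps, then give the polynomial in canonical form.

next, trace(a^2 b) = trace(a)*trace(b a) - trace(b)  (reduce the a square) = x*z - y
next, trace(a^2) = trace(a)*trace(a) - trace(1)  (reduce the a square) = x^2 - 2
trace(b a^2 b) = trace(b)*trace(a^2 b) - trace(a^2)  (reduce the b square) = x*y*z - x^2 - y^2 + 2
trace(b a b a) = trace(b a)*trace(b a) - trace(1)  (split on b) = z^2 - 2
trace(b a b) = trace(b)*trace(a b) - trace(a)  (reduce the b square) = y*z - x
trace(a^2 b a b) = trace(a)*trace(b a b a) - trace(b a b)  (reduce the a square) = x*z^2 - y*z - x
next, trace(a^2 b a) = trace(a)*trace(a b a) - trace(a b)  (reduce the a square) = x^2*z - x*y - z
and trace(b a^2 b a b) = trace(b)*trace(a^2 b a b) - trace(a^2 b a)  (reduce the b square) = x*y*z^2 - x^2*z - y^2*z + z
and trace(b a b a b a) = trace(b a)*trace(b a b a) - trace(b^-1 a^-1)  (split on b) = z^3 - 3*z
next, trace(b a b a b) = trace(b)*trace(a b a b) - trace(a b a)  (reduce the b square) = y*z^2 - x*z - y
trace(b a^2 b a b a) = trace(a)*trace(b a b a b a) - trace(b a b a b)  (reduce the a square) = x*z^3 - y*z^2 - 2*x*z + y
trace(a^-1 b a^2 b a b) = trace(b a^2 b a b)*trace(a) - trace(b a^2 b a b a)  (eliminate a^-1) = x^2*y*z^2 - x^3*z - x*y^2*z - x*z^3 + y*z^2 + 3*x*z - y
next, trace(b a^2 b a b^-1 a^-1) = trace(a^-1 b a^2 b a)*trace(b) - trace(a^-1 b a^2 b a b)  (eliminate b^-1) = -x^2*y*z^2 + x^3*z + 2*x*y^2*z + x*z^3 - x^2*y - y^3 - y*z^2 - 3*x*z + 3*y
trace(a^-2 b a^2 b a b^-1) = trace(b a^2 b a b^-1 a^-1)*trace(a) - trace(b a^2 b a b^-1)  (eliminate a^-1) = -x^3*y*z^2 + x^4*z + 2*x^2*y^2*z + x^2*z^3 - x^3*y - x*y^3 - x*y*z^2 - 4*x^2*z + 4*x*y + z
next, trace(a^2 b a b^-1 a^-3 b) = trace(a^-2 b a^2 b a b^-1)*trace(a) - trace(a^-2 b a^2 b a b^-1 a)  (eliminate a^-1) = -x^4*y*z^2 + x^5*z + 2*x^3*y^2*z + x^3*z^3 - x^4*y - x^2*y^3 - 5*x^3*z - 2*x*y^2*z - x*z^3 + 5*x^2*y + y^3 + y*z^2 + 4*x*z - 3*y

-x^4*y*z^2 + x^5*z + 2*x^3*y^2*z + x^3*z^3 - x^4*y - x^2*y^3 - 5*x^3*z - 2*x*y^2*z - x*z^3 + 5*x^2*y + y^3 + y*z^2 + 4*x*z - 3*y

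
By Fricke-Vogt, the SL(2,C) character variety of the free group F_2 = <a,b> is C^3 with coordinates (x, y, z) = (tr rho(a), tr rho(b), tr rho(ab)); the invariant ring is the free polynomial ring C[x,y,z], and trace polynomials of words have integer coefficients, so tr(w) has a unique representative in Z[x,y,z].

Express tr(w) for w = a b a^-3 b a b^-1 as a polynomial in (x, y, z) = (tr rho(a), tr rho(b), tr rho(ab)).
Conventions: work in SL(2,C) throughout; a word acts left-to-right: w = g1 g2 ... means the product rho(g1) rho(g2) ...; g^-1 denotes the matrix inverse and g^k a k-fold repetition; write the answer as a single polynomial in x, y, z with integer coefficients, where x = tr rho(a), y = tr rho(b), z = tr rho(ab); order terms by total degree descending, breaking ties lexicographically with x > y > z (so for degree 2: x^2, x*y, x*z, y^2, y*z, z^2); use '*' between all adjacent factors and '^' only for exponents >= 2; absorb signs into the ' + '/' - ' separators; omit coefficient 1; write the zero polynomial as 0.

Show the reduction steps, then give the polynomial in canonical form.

trace(a^2 b) = trace(a) trace(b a) - trace(b) = x*z - y
trace(a^2) = trace(a) trace(a) - trace(1) = x^2 - 2
so trace(a b^2 a) = trace(b) trace(a^2 b) - trace(a^2) = x*y*z - x^2 - y^2 + 2
trace(a b a b) = trace(b a) trace(b a) - trace(1) = z^2 - 2
reduce: trace(a b^2 a b) = trace(b) trace(a b a b) - trace(a b a) = y*z^2 - x*z - y
reduce: trace(b a b^-1 a b) = trace(a b^2 a) trace(b) - trace(a b^2 a b) = x*y^2*z - x^2*y - y^3 - y*z^2 + x*z + 3*y
trace(b a b) = trace(b) trace(a b) - trace(a) = y*z - x
reduce: trace(a b a b a) = trace(a) trace(b a b a) - trace(b a b) = x*z^2 - y*z - x
trace(a b a b a b) = trace(b a) trace(b a b a) - trace(b^-1 a^-1) = z^3 - 3*z
trace(b a b^-1 a b a) = trace(a b a b a) trace(b) - trace(a b a b a b) = x*y*z^2 - y^2*z - z^3 - x*y + 3*z
so trace(a^-1 b a b^-1 a b) = trace(b a b^-1 a b) trace(a) - trace(b a b^-1 a b a) = x^2*y^2*z - x^3*y - x*y^3 - 2*x*y*z^2 + x^2*z + y^2*z + z^3 + 4*x*y - 3*z
trace(a^-2 b a b^-1 a b) = trace(a^-1 b a b^-1 a b) trace(a) - trace(a^-1 b a b^-1 a b a) = x^3*y^2*z - x^4*y - x^2*y^3 - 2*x^2*y*z^2 + x^3*z + x*z^3 + 5*x^2*y + y^3 + y*z^2 - 4*x*z - 3*y
trace(a b a^-3 b a b^-1) = trace(a^-2 b a b^-1 a b) trace(a) - trace(a^-2 b a b^-1 a b a) = x^4*y^2*z - x^5*y - x^3*y^3 - 2*x^3*y*z^2 + x^4*z - x^2*y^2*z + x^2*z^3 + 6*x^3*y + 2*x*y^3 + 3*x*y*z^2 - 5*x^2*z - y^2*z - z^3 - 7*x*y + 3*z

x^4*y^2*z - x^5*y - x^3*y^3 - 2*x^3*y*z^2 + x^4*z - x^2*y^2*z + x^2*z^3 + 6*x^3*y + 2*x*y^3 + 3*x*y*z^2 - 5*x^2*z - y^2*z - z^3 - 7*x*y + 3*z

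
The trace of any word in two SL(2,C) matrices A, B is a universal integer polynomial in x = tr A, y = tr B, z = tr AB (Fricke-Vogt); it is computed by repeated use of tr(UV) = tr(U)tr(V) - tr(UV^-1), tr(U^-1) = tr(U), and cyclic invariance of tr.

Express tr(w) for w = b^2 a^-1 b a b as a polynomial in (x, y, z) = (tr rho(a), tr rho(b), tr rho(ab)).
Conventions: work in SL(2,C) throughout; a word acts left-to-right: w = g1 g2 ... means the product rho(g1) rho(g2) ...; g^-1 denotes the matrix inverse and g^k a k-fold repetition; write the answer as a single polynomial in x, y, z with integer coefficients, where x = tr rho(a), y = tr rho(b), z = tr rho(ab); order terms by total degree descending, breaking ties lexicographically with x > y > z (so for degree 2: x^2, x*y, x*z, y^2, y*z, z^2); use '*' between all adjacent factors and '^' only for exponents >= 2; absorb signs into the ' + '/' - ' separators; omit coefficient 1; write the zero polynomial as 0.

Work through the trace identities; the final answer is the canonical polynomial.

trace(a b^2) = trace(b)*trace(a b) - trace(a)   [square of b] = y*z - x
trace(b^2 a b) = trace(b)*trace(a b^2) - trace(a b)   [square of b] = y^2*z - x*y - z
trace(b a b^3) = trace(b)*trace(b^2 a b) - trace(b^2 a)   [square of b] = y^3*z - x*y^2 - 2*y*z + x
trace(a b a b) = trace(a b)*trace(a b) - trace(1)   [split at a repeated a] = z^2 - 2
trace(a b a) = trace(a)*trace(b a) - trace(b)   [square of a] = x*z - y
trace(b a b a b) = trace(b)*trace(a b a b) - trace(a b a)   [square of b] = y*z^2 - x*z - y
trace(b a b^3 a) = trace(b)*trace(b a b a b) - trace(b a b a)   [square of b] = y^2*z^2 - x*y*z - y^2 - z^2 + 2
trace(b^2 a^-1 b a b) = trace(b a b^3)*trace(a) - trace(b a b^3 a)   [inverse elimination on a] = x*y^3*z - x^2*y^2 - y^2*z^2 - x*y*z + x^2 + y^2 + z^2 - 2

x*y^3*z - x^2*y^2 - y^2*z^2 - x*y*z + x^2 + y^2 + z^2 - 2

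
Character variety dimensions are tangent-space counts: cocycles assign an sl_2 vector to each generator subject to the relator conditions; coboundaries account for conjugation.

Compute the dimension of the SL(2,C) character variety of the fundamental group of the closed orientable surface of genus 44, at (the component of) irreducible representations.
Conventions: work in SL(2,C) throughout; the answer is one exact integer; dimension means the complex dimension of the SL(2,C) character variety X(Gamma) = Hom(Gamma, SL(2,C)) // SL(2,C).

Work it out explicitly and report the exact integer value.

Gamma = pi_1(Sigma_44) = < a_1, b_1, ..., a_44, b_44 | prod [a_i, b_i] > has 2g = 88 generators and 1 relator.
Unconstrained cocycle data is one sl_2 vector per generator (264 dimensions), cut by the relator condition d_2(z) = 0.
H^2 = coker(d_2) is dual to H^0 = 0 at irreducible rho (Poincare duality), so d_2 is onto: dim Z^1 = 261.
dim B^1 = 3 (coboundaries, injective at irreducible rho).
dim X = dim H^1 = 261 - 3 = 258.

258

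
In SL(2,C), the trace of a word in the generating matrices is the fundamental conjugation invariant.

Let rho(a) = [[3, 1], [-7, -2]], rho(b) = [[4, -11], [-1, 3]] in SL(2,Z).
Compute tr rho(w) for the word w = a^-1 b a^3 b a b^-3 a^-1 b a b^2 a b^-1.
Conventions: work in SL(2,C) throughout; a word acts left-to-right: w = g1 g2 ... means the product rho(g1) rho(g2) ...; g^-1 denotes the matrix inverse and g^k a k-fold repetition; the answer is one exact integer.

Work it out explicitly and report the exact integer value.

rho(a^-1) = [[-2, -1], [7, 3]]
... * rho(b) = [[4, -11], [-1, 3]]  ->  [[-7, 19], [25, -68]]
... * rho(a) = [[3, 1], [-7, -2]]  ->  [[-154, -45], [551, 161]]
... * rho(a) = [[3, 1], [-7, -2]]  ->  [[-147, -64], [526, 229]]
... * rho(a) = [[3, 1], [-7, -2]]  ->  [[7, -19], [-25, 68]]
... * rho(b) = [[4, -11], [-1, 3]]  ->  [[47, -134], [-168, 479]]
... * rho(a) = [[3, 1], [-7, -2]]  ->  [[1079, 315], [-3857, -1126]]
... * rho(b^-1) = [[3, 11], [1, 4]]  ->  [[3552, 13129], [-12697, -46931]]
... * rho(b^-1) = [[3, 11], [1, 4]]  ->  [[23785, 91588], [-85022, -327391]]
... * rho(b^-1) = [[3, 11], [1, 4]]  ->  [[162943, 627987], [-582457, -2244806]]
... * rho(a^-1) = [[-2, -1], [7, 3]]  ->  [[4070023, 1721018], [-14548728, -6151961]]
... * rho(b) = [[4, -11], [-1, 3]]  ->  [[14559074, -39607199], [-52042951, 141580125]]
... * rho(a) = [[3, 1], [-7, -2]]  ->  [[320927615, 93773472], [-1147189728, -335203201]]
... * rho(b) = [[4, -11], [-1, 3]]  ->  [[1189936988, -3248883349], [-4253555711, 11613477405]]
... * rho(b) = [[4, -11], [-1, 3]]  ->  [[8008631301, -22835956915], [-28627700249, 81629545036]]
... * rho(a) = [[3, 1], [-7, -2]]  ->  [[183877592308, 53680545131], [-657289915999, -191886790321]]
... * rho(b^-1) = [[3, 11], [1, 4]]  ->  [[605313322055, 2237375695912], [-2163756538318, -7997736237273]]
tr = 605313322055 + -7997736237273 = -7392422915218

-7392422915218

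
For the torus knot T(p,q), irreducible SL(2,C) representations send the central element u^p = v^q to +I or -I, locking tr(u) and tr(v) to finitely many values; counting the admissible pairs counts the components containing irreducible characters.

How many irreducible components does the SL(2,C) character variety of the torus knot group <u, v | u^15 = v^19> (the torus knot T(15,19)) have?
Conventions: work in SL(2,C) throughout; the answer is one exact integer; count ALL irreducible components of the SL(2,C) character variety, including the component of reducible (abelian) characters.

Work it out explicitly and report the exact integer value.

In the torus knot group T(15,19), u^15 = v^19 is central, so an irreducible representation sends it to +I or -I (Schur).
So on each irreducible component the traces are pinned: tr(u) = 2*cos(pi*alpha/15) with 1 <= alpha <= 14, tr(v) = 2*cos(pi*beta/19) with 1 <= beta <= 18.
u^15 = (-1)^alpha I and v^19 = (-1)^beta I must agree, so alpha and beta have equal parity.
count pairs: odd alpha (7 choices) x odd beta (9), plus even alpha (7) x even beta (9): 7*9 + 7*9 = 126.
components with irreducible characters: 126; plus the single component of reducible (abelian) characters: total 127.

127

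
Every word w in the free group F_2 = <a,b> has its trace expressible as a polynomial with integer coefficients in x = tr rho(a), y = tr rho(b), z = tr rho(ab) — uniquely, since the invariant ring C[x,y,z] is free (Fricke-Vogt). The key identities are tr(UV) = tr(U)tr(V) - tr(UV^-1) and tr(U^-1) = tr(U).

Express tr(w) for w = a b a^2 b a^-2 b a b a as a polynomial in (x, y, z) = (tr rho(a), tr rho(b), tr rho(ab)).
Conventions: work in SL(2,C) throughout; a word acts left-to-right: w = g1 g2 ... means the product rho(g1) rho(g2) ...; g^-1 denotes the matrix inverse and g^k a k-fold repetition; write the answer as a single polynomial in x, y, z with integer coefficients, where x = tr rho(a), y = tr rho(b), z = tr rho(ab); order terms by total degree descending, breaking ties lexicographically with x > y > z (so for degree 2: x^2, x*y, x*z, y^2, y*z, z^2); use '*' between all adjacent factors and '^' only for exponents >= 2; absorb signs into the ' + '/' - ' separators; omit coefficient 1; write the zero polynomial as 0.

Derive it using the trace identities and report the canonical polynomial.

tr(b a b a) = tr(b a) tr(b a) - tr(1)   [split at a repeated b] = z^2 - 2
tr(b a b a b a) = tr(b a b a) tr(b a) - tr(a b)   [split at a repeated b] = z^3 - 3*z
tr(a b a) = tr(a) tr(b a) - tr(b)   [square of a] = x*z - y
tr(b a b a b) = tr(b) tr(a b a b) - tr(a b a)   [square of b] = y*z^2 - x*z - y
tr(b a^2 b a b a) = tr(a) tr(b a b a b a) - tr(b a b a b)   [square of a] = x*z^3 - y*z^2 - 2*x*z + y
tr(a b^2) = tr(b) tr(a b) - tr(a)   [square of b] = y*z - x
tr(b a b^2) = tr(b) tr(a b^2) - tr(a b)   [square of b] = y^2*z - x*y - z
tr(b a^2 b a b) = tr(a) tr(b a b^2 a) - tr(b a b^2)   [square of a] = x*y*z^2 - x^2*z - y^2*z + z
tr(a b a^2 b a^2 b) = tr(a) tr(b a^2 b a b a) - tr(b a^2 b a b)   [square of a] = x^2*z^3 - 2*x*y*z^2 - x^2*z + y^2*z + x*y - z
tr(b a^2 b a) = tr(a) tr(b a b a) - tr(b a b)   [square of a] = x*z^2 - y*z - x
tr(b^2) = tr(b) tr(b) - tr(1)   [square of b] = y^2 - 2
tr(b a^2 b) = tr(a) tr(b^2 a) - tr(b^2)   [square of a] = x*y*z - x^2 - y^2 + 2
tr(a b a^2 b a) = tr(a) tr(b a^2 b a) - tr(b a^2 b)   [square of a] = x^2*z^2 - 2*x*y*z + y^2 - 2
tr(a b a^2 b a^2) = tr(a) tr(a b a^2 b a) - tr(a b a^2 b)   [square of a] = x^3*z^2 - 2*x^2*y*z + x*y^2 - x*z^2 + y*z - x
tr(b a b a^2 b a^2 b) = tr(b) tr(a b a^2 b a^2 b) - tr(a b a^2 b a^2)   [square of b] = x^2*y*z^3 - x^3*z^2 - 2*x*y^2*z^2 + x^2*y*z + y^3*z + x*z^2 - 2*y*z + x
tr(b a b a b a b a) = tr(a b a b a b) tr(a b) - tr(b a b a)   [split at a repeated a] = z^4 - 4*z^2 + 2
tr(b a b a b a b) = tr(b) tr(a b a b a b) - tr(a b a b a)   [square of b] = y*z^3 - x*z^2 - 2*y*z + x
tr(b a^2 b a b a b a) = tr(a) tr(b a b a b a b a) - tr(b a b a b a b)   [square of a] = x*z^4 - y*z^3 - 3*x*z^2 + 2*y*z + x
tr(b a b a b^2) = tr(b) tr(a b a b^2) - tr(a b a b)   [square of b] = y^2*z^2 - x*y*z - y^2 - z^2 + 2
tr(b a^2 b a b a b) = tr(a) tr(b a b a b^2 a) - tr(b a b a b^2)   [square of a] = x*y*z^3 - x^2*z^2 - y^2*z^2 - x*y*z + x^2 + y^2 + z^2 - 2
tr(b a b a^2 b a^2 b a) = tr(a) tr(b a^2 b a b a b a) - tr(b a^2 b a b a b)   [square of a] = x^2*z^4 - 2*x*y*z^3 - 2*x^2*z^2 + y^2*z^2 + 3*x*y*z - y^2 - z^2 + 2
tr(a^-1 b a b a^2 b a^2 b) = tr(b a b a^2 b a^2 b) tr(a) - tr(b a b a^2 b a^2 b a)   [inverse elimination on a] = x^3*y*z^3 - x^4*z^2 - 2*x^2*y^2*z^2 - x^2*z^4 + x^3*y*z + x*y^3*z + 2*x*y*z^3 + 3*x^2*z^2 - y^2*z^2 - 5*x*y*z + x^2 + y^2 + z^2 - 2
tr(a b a^2 b a^-2 b a b a) = tr(a^-1 b a b a^2 b a^2 b) tr(a) - tr(a^-1 b a b a^2 b a^2 b a)   [inverse elimination on a] = x^4*y*z^3 - x^5*z^2 - 2*x^3*y^2*z^2 - x^3*z^4 + x^4*y*z + x^2*y^3*z + x^2*y*z^3 + 4*x^3*z^2 + x*y^2*z^2 - 6*x^2*y*z - y^3*z + x^3 + x*y^2 + 2*y*z - 3*x

x^4*y*z^3 - x^5*z^2 - 2*x^3*y^2*z^2 - x^3*z^4 + x^4*y*z + x^2*y^3*z + x^2*y*z^3 + 4*x^3*z^2 + x*y^2*z^2 - 6*x^2*y*z - y^3*z + x^3 + x*y^2 + 2*y*z - 3*x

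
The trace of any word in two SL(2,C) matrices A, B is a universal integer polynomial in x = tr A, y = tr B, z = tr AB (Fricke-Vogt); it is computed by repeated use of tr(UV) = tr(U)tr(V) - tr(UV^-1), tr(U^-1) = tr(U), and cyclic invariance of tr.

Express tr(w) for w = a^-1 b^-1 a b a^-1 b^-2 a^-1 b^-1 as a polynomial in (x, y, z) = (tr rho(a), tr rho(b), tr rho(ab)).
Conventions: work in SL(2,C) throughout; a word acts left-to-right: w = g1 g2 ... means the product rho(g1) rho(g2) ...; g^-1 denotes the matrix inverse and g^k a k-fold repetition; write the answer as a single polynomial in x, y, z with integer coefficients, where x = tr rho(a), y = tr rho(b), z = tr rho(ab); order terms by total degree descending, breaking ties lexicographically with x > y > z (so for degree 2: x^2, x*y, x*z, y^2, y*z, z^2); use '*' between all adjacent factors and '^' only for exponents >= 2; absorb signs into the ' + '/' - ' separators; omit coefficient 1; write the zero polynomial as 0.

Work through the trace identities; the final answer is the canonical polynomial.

-x*y^2*z^3 + 2*x^2*y*z^2 + y^3*z^2 + y*z^4 - x^3*z - x*z^3 - x^2*y - y^3 - 4*y*z^2 + 3*x*z + 3*y

tr(a b a) = tr(a) tr(b a) - tr(b) = x*z - y
next, tr(a b a b) = tr(b a) tr(b a) - tr(1)   [split at repeated b] = z^2 - 2
and tr(b^-1 a b a) = tr(a b a) tr(b) - tr(a b a b) = x*y*z - y^2 - z^2 + 2
and tr(b^-1 a b a^-1) = tr(b^-1 a b) tr(a) - tr(b^-1 a b a) = -x*y*z + x^2 + y^2 + z^2 - 2
tr(b^-1 a b a^-1 b^-1) = tr(b^-1 a b a^-1) tr(b) - tr(b^-1 a b a^-1 b) = -x*y^2*z + x^2*y + y^3 + y*z^2 - 3*y
tr(b^-1 a b a^-1 b^-2) = tr(b^-1 a b a^-1 b^-1) tr(b) - tr(b^-1 a b a^-1) = -x*y^3*z + x^2*y^2 + y^4 + y^2*z^2 + x*y*z - x^2 - 4*y^2 - z^2 + 2
tr(a^2) = tr(a) tr(a) - tr(1) = x^2 - 2
next, tr(a b^-1 a) = tr(a^2) tr(b) - tr(a^2 b) = x^2*y - x*z - y
tr(a b a^2) = tr(a) tr(b a^2) - tr(b a) = x^2*z - x*y - z
tr(b a b) = tr(b) tr(a b) - tr(a) = y*z - x
tr(a b a^2 b) = tr(a) tr(b a b a) - tr(b a b) = x*z^2 - y*z - x
next, tr(a b^-1 a b a) = tr(a b a^2) tr(b) - tr(a b a^2 b) = x^2*y*z - x*y^2 - x*z^2 + x
next, tr(a b a b a b) = tr(a b) tr(a b a b) - tr(a^-1 b^-1)   [split at repeated a] = z^3 - 3*z
tr(a b^-1 a b a b) = tr(a b a b a) tr(b) - tr(a b a b a b) = x*y*z^2 - y^2*z - z^3 - x*y + 3*z
tr(b^-1 a b^-1 a b a) = tr(a b^-1 a b a) tr(b) - tr(a b^-1 a b a b) = x^2*y^2*z - x*y^3 - 2*x*y*z^2 + y^2*z + z^3 + 2*x*y - 3*z
tr(a b^-1 a b a^-1 b^-1) = tr(b^-1 a b^-1 a b) tr(a) - tr(b^-1 a b^-1 a b a) = -x^2*y^2*z + x^3*y + x*y^3 + 2*x*y*z^2 - x^2*z - y^2*z - z^3 - 3*x*y + 3*z
and tr(b^-1 a b a^-1 b^-2 a) = tr(a b^-1 a b a^-1 b^-1) tr(b) - tr(a b^-1 a b a^-1) = -x^2*y^3*z + x^3*y^2 + x*y^4 + 2*x*y^2*z^2 - x^2*y*z - y^3*z - y*z^3 - 3*x*y^2 + 3*y*z - x
tr(b^-1 a b a^-1 b^-2 a^-1) = tr(b^-1 a b a^-1 b^-2) tr(a) - tr(b^-1 a b a^-1 b^-2 a) = -x*y^2*z^2 + 2*x^2*y*z + y^3*z + y*z^3 - x^3 - x*y^2 - x*z^2 - 3*y*z + 3*x
tr(b^-1 a b a^-1 b^-2 a^-1 b^-1) = tr(b^-1 a b a^-1 b^-2 a^-1) tr(b) - tr(b^-1 a b a^-1 b^-2 a^-1 b) = -x*y^3*z^2 + 2*x^2*y^2*z + y^4*z + y^2*z^3 - x^3*y - x*y^3 - x*y*z^2 - 3*y^2*z + 3*x*y - z
and tr(b^2) = tr(b) tr(b) - tr(1) = y^2 - 2
next, tr(b a^2 b) = tr(a) tr(b^2 a) - tr(b^2) = x*y*z - x^2 - y^2 + 2
next, tr(a b a^2 b a) = tr(a) tr(b a^2 b a) - tr(b a^2 b) = x^2*z^2 - 2*x*y*z + y^2 - 2
next, tr(b a b a b) = tr(b) tr(a b a b) - tr(a b a) = y*z^2 - x*z - y
tr(a b a^2 b a b) = tr(a) tr(b a b a b a) - tr(b a b a b) = x*z^3 - y*z^2 - 2*x*z + y
tr(a b a b^-1 a b a) = tr(a b a^2 b a) tr(b) - tr(a b a^2 b a b) = x^2*y*z^2 - 2*x*y^2*z - x*z^3 + y^3 + y*z^2 + 2*x*z - 3*y
and tr(a b a b a b a b) = tr(a b) tr(a b a b a b) - tr(a^-1 b^-1 a^-1 b^-1)   [split at repeated a] = z^4 - 4*z^2 + 2
tr(a b a b^-1 a b a b) = tr(a b a b a b a) tr(b) - tr(a b a b a b a b) = x*y*z^3 - y^2*z^2 - z^4 - 2*x*y*z + y^2 + 4*z^2 - 2
tr(b a b^-1 a b a b^-1 a) = tr(a b a b^-1 a b a) tr(b) - tr(a b a b^-1 a b a b) = x^2*y^2*z^2 - 2*x*y^3*z - 2*x*y*z^3 + y^4 + 2*y^2*z^2 + z^4 + 4*x*y*z - 4*y^2 - 4*z^2 + 2
and tr(b^-1 a^-1 b a b^-1 a b a) = tr(b a b^-1 a b a b^-1) tr(a) - tr(b a b^-1 a b a b^-1 a) = -x^2*y^2*z^2 + x^3*y*z + 2*x*y^3*z + 2*x*y*z^3 - x^2*y^2 - x^2*z^2 - y^4 - 2*y^2*z^2 - z^4 - 4*x*y*z + x^2 + 4*y^2 + 4*z^2 - 2
tr(a b^-1 a b a^-1 b^-1 a^-1 b) = tr(b^-1 a^-1 b a b^-1 a b) tr(a) - tr(b^-1 a^-1 b a b^-1 a b a) = x^2*y^2*z^2 - x^3*y*z - 2*x*y^3*z - 2*x*y*z^3 + x^2*y^2 + x^2*z^2 + y^4 + 2*y^2*z^2 + z^4 + 4*x*y*z - 4*y^2 - 4*z^2 + 2
tr(b^-1 a^-1 b^-1 a b^-1 a b a^-1) = tr(a b^-1 a b a^-1 b^-1 a^-1) tr(b) - tr(a b^-1 a b a^-1 b^-1 a^-1 b) = -x^2*y^2*z^2 + x^3*y*z + x*y^3*z + 2*x*y*z^3 - x^2*z^2 - y^2*z^2 - z^4 - 4*x*y*z + y^2 + 4*z^2 - 2
next, tr(a^-1 b^-1 a b^-1 a b a^-1) = tr(b^-1 a b^-1 a b a^-1) tr(a) - tr(b^-1 a b^-1 a b) = -x^3*y^2*z + x^4*y + x^2*y^3 + 2*x^2*y*z^2 - x^3*z - x*y^2*z - x*z^3 - 4*x^2*y + 4*x*z + y
tr(b^-1 a b a^-1 b^-2 a^-1 b^-1 a) = tr(b^-1 a^-1 b^-1 a b^-1 a b a^-1) tr(b) - tr(b^-1 a^-1 b^-1 a b^-1 a b a^-1 b) = -x^2*y^3*z^2 + 2*x^3*y^2*z + x*y^4*z + 2*x*y^2*z^3 - x^4*y - x^2*y^3 - 3*x^2*y*z^2 - y^3*z^2 - y*z^4 + x^3*z - 3*x*y^2*z + x*z^3 + 4*x^2*y + y^3 + 4*y*z^2 - 4*x*z - 3*y
tr(a^-1 b^-1 a b a^-1 b^-2 a^-1 b^-1) = tr(b^-1 a b a^-1 b^-2 a^-1 b^-1) tr(a) - tr(b^-1 a b a^-1 b^-2 a^-1 b^-1 a) = -x*y^2*z^3 + 2*x^2*y*z^2 + y^3*z^2 + y*z^4 - x^3*z - x*z^3 - x^2*y - y^3 - 4*y*z^2 + 3*x*z + 3*y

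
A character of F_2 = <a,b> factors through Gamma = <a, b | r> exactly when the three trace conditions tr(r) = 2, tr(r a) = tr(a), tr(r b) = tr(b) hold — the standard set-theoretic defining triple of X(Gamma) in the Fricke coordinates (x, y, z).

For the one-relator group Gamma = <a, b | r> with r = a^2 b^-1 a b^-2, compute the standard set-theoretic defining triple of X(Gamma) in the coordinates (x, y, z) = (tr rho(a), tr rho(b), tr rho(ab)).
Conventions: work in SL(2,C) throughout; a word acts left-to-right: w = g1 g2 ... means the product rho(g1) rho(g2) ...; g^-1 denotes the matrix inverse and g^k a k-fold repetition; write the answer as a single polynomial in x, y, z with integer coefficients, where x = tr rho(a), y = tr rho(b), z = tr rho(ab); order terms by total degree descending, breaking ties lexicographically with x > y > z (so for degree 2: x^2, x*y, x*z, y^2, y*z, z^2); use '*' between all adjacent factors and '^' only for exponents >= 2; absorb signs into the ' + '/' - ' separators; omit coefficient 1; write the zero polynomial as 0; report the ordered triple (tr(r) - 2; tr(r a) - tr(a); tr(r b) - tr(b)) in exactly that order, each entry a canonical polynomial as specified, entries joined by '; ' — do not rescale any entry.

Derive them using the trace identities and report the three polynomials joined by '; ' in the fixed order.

x^3*y^3 - 2*x^2*y^2*z - x^3*y - x*y^3 + x*y*z^2 + x^2*z + y^2*z + x*y - z - 2; x^4*y^3 - 2*x^3*y^2*z - x^4*y - 2*x^2*y^3 + x^2*y*z^2 + x^3*z + 3*x*y^2*z + 2*x^2*y - y*z^2 - 2*x*z - x + y; x^3*y^2 - 2*x^2*y*z - x*y^2 + x*z^2 + y*z - x - y

use: tr(a^2) = tr(a) * tr(a) - tr(1)   [square of a] = x^2 - 2
use: tr(a^3) = tr(a) * tr(a^2) - tr(a)   [square of a] = x^3 - 3*x
tr(a b a) = tr(a) * tr(b a) - tr(b)   [square of a] = x*z - y
apply: tr(a^3 b) = tr(a) * tr(a b a) - tr(a b)   [square of a] = x^2*z - x*y - z
apply: tr(a b^-1 a^2) = tr(a^3) * tr(b) - tr(a^3 b)   [inverse elimination on b] = x^3*y - x^2*z - 2*x*y + z
tr(b a b a) = tr(b a) * tr(b a) - tr(1)   [split at a repeated b] = z^2 - 2
tr(b a b) = tr(b) * tr(a b) - tr(a)   [square of b] = y*z - x
use: tr(a^2 b a b) = tr(a) * tr(b a b a) - tr(b a b)   [square of a] = x*z^2 - y*z - x
tr(a b^-1 a^2 b) = tr(a^2 b a) * tr(b) - tr(a^2 b a b)   [inverse elimination on b] = x^2*y*z - x*y^2 - x*z^2 + x
apply: tr(a^2 b^-1 a b^-1) = tr(a b^-1 a^2) * tr(b) - tr(a b^-1 a^2 b)   [inverse elimination on b] = x^3*y^2 - 2*x^2*y*z - x*y^2 + x*z^2 + y*z - x
apply: tr(a^2 b^-1 a b^-2) = tr(a^2 b^-1 a b^-1) * tr(b) - tr(a^2 b^-1 a)   [inverse elimination on b] = x^3*y^3 - 2*x^2*y^2*z - x^3*y - x*y^3 + x*y*z^2 + x^2*z + y^2*z + x*y - z
apply: tr(a^4) = tr(a) * tr(a^3) - tr(a^2)   [square of a] = x^4 - 4*x^2 + 2
tr(a^4 b) = tr(a) * tr(a^2 b a) - tr(a^2 b)   [square of a] = x^3*z - x^2*y - 2*x*z + y
tr(b^-1 a^4) = tr(a^4) * tr(b) - tr(a^4 b)   [inverse elimination on b] = x^4*y - x^3*z - 3*x^2*y + 2*x*z + y
tr(a b^-2 a^3) = tr(b^-1 a^4) * tr(b) - tr(b^-1 a^4 b)   [inverse elimination on b] = x^4*y^2 - x^3*y*z - x^4 - 3*x^2*y^2 + 2*x*y*z + 4*x^2 + y^2 - 2
use: tr(a^3 b a b) = tr(a) * tr(a b a b a) - tr(a b a b)   [square of a] = x^2*z^2 - x*y*z - x^2 - z^2 + 2
tr(a^3 b a b^-1) = tr(a^3 b a) * tr(b) - tr(a^3 b a b)   [inverse elimination on b] = x^3*y*z - x^2*y^2 - x^2*z^2 - x*y*z + x^2 + y^2 + z^2 - 2
apply: tr(a b^-2 a^3 b) = tr(a^3 b a b^-1) * tr(b) - tr(a^3 b a)   [inverse elimination on b] = x^3*y^2*z - x^2*y^3 - x^2*y*z^2 - x^3*z - x*y^2*z + 2*x^2*y + y^3 + y*z^2 + 2*x*z - 3*y
tr(a^2 b^-1 a b^-2 a) = tr(a b^-2 a^3) * tr(b) - tr(a b^-2 a^3 b)   [inverse elimination on b] = x^4*y^3 - 2*x^3*y^2*z - x^4*y - 2*x^2*y^3 + x^2*y*z^2 + x^3*z + 3*x*y^2*z + 2*x^2*y - y*z^2 - 2*x*z + y
assemble the triple (tr(r) - 2; tr(r a) - x; tr(r b) - y)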